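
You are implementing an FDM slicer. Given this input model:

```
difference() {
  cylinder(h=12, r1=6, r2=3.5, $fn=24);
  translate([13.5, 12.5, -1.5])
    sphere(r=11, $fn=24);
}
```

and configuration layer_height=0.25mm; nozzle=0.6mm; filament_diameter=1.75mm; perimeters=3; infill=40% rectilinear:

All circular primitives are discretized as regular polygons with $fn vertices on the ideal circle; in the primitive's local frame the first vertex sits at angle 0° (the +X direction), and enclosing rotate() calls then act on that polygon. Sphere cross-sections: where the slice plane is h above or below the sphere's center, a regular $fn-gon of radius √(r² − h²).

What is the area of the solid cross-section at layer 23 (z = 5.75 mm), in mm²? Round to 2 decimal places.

At z = 5.75 mm: the cone: at t=0.479 of its height the radius interpolates to r₁+(r₂−r₁)t = 4.802, giving a regular 24-gon of that circumradius (area = (24/2)·4.802²·sin(360°/24) = 71.62 mm²); the r=11 sphere at (13.5, 12.5) slices to a regular 24-gon of circumradius 8.273 (√(r²−h²) with h=7.25 from center) (area = (24/2)·8.273²·sin(360°/24) = 212.56 mm²); After the difference (first − rest): starting from the cone (71.62 mm²), the r=11 sphere at (13.5, 12.5) misses the remaining region (no effect) — area = 71.62 mm². Overall, the cross-section is a single solid region. Net area = 71.62 mm².

71.62 mm²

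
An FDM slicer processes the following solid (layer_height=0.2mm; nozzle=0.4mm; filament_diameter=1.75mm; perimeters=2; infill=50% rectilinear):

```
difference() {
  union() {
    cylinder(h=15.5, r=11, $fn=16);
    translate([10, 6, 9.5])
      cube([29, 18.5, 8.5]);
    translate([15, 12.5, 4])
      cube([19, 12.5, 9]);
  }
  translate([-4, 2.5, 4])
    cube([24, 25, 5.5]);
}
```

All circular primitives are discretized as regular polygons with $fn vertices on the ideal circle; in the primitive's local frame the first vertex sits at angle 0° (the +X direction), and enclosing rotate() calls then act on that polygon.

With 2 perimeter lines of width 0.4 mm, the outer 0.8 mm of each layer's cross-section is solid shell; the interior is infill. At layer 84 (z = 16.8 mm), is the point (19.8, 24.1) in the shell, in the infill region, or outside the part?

shell

At z = 16.8 mm: the cylinder is not intersected at this z (z outside [0, 15.5]); the 29×18.5 cube at (10, 6) contributes its full rectangle; the cube at (15, 12.5) is not intersected at this z (z outside [4, 13]); Taking the union: only the 29×18.5 cube at (10, 6) is present, so the union is just that shape — 1 connected region; the cube at (-4, 2.5) is not intersected at this z (z outside [4, 9.5]); Taking the first minus the rest: none of the subtracted shapes is present at this height, so the result so far is unchanged — 1 connected region. Overall, the cross-section is a single solid region. The nearest boundary edge runs (39.00, 24.50)→(10.00, 24.50); distance from the point to it = 0.40 mm. The point is inside the cross-section, 0.40 mm from the nearest boundary — within the 0.8 mm shell band (2 × 0.4).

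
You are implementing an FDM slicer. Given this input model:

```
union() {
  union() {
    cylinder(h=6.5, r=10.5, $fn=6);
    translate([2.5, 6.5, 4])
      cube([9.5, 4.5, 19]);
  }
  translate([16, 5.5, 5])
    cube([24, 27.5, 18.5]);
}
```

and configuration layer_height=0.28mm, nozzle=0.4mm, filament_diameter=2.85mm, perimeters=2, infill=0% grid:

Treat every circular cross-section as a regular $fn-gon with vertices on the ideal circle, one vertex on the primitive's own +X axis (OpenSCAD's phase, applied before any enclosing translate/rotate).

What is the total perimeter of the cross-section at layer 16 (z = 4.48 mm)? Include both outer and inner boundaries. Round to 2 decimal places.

78.42 mm

At z = 4.48 mm: the r=10.5 cylinder gives a regular 6-gon of circumradius 10.5 (constant along its height) (perimeter = 2·6·10.500·sin(180°/6) = 63.00 mm); the cube at (2.5, 6.5) (footprint 9.5×4.5) is included at this height (perimeter 28.00 mm); Combining (union): the regions partially overlap (shared area 9.07 mm²), so the edge portions inside another operand are dropped and the merged outline is re-measured after clipping — boundary = 78.42 mm; the cube at (16, 5.5) is absent (z outside [5, 23.5]); Taking the union: only the result so far is present, so the union is just that shape — boundary = 78.42 mm. Overall, the cross-section is a single solid region. Total boundary length (outer) = 78.42 mm.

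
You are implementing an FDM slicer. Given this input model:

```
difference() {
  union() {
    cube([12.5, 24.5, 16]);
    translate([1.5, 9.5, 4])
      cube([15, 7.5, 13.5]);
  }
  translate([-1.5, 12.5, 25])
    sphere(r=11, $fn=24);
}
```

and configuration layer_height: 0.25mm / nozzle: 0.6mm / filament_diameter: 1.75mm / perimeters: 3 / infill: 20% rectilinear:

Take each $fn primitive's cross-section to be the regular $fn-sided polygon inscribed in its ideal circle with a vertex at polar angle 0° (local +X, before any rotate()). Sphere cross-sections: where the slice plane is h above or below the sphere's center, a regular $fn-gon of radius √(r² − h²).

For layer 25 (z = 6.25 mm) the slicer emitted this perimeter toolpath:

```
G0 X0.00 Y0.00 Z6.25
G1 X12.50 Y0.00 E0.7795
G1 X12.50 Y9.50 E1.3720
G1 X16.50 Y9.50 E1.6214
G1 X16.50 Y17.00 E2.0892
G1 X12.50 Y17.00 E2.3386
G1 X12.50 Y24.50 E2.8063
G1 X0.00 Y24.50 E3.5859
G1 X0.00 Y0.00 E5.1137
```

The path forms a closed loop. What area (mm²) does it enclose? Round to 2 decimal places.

Apply the shoelace formula to the sequence of (X, Y) vertices; enclosed area = 336.25 mm².

336.25 mm²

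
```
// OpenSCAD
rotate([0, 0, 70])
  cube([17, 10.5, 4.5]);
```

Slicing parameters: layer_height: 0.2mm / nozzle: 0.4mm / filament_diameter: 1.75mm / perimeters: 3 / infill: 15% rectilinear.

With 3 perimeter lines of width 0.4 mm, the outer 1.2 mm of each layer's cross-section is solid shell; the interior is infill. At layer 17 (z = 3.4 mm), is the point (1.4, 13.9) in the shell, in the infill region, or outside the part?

infill

At z = 3.4 mm: the 17×10.5 cube contributes its full rectangle; (whole slice rotated 70° about Z — lengths, areas and connectivity unchanged). Overall, the cross-section is a single solid region. Undo the 70° rotation: the query point maps to (13.541, 3.439) in the un-rotated model frame. The nearest boundary edge runs (0.00, 0.00)→(17.00, 0.00); distance from the point to it = 3.44 mm. The point is inside the cross-section and 3.44 mm from the nearest boundary — more than the 1.2 mm shell width (3 × 0.4), so it's in the infill interior.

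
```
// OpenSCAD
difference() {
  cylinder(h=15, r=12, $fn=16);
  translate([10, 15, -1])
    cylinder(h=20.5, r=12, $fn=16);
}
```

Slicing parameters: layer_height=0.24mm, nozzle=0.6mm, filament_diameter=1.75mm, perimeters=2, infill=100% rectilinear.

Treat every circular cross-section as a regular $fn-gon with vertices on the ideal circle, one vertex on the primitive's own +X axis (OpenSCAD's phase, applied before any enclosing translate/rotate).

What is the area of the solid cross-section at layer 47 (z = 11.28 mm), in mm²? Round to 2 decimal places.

At z = 11.28 mm: the r=12 cylinder gives a regular 16-gon of circumradius 12 (constant along its height) (area = (16/2)·12.000²·sin(360°/16) = 440.85 mm²); the r=12 cylinder at (10, 15) contributes a regular 16-gon of circumradius 12 (area = (16/2)·12.000²·sin(360°/16) = 440.85 mm²); Taking the first minus the rest: starting from the r=12 cylinder (440.85 mm²), the r=12 cylinder at (10, 15) partially overlaps it — only the 59.84 mm² overlap (of its 440.85 mm²) is removed, clipping the outline — area = 381.01 mm². Overall, the cross-section is a single solid region. Net area = 381.01 mm².

381.01 mm²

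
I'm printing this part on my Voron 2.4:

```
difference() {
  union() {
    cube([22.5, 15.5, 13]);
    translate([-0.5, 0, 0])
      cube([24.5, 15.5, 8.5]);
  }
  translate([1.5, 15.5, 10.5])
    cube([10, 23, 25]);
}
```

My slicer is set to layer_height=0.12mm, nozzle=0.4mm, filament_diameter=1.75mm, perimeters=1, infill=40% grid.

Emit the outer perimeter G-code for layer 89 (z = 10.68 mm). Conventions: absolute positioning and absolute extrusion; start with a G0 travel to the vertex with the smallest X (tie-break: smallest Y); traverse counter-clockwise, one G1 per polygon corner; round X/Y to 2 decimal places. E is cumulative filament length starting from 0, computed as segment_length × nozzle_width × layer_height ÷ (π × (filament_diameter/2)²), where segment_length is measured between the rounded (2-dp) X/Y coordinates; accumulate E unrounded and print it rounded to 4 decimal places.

G0 X0.00 Y0.00 Z10.68
G1 X22.50 Y0.00 E0.4490
G1 X22.50 Y15.50 E0.7583
G1 X0.00 Y15.50 E1.2073
G1 X0.00 Y0.00 E1.5167

At z = 10.68 mm: the cube is present — its section is the full 22.5×15.5 rectangle; the cube at (-0.5, 0) does not reach this height (z outside [0, 8.5]); Combining (union): only the 22.5×15.5 cube is present, so the union is just that shape — 1 connected region; the cube at (1.5, 15.5) is present — its section is the full 10×23 rectangle; After the difference (first − rest): starting from the result so far, the 10×23 cube at (1.5, 15.5) misses the remaining region (no effect) — 1 connected region. The outline is a single polygon with 4 vertices. Extrusion per mm of travel: 0.4 × 0.12 / (π × 0.875²) = 0.019956. Accumulating E over each segment gives final E = 1.5167.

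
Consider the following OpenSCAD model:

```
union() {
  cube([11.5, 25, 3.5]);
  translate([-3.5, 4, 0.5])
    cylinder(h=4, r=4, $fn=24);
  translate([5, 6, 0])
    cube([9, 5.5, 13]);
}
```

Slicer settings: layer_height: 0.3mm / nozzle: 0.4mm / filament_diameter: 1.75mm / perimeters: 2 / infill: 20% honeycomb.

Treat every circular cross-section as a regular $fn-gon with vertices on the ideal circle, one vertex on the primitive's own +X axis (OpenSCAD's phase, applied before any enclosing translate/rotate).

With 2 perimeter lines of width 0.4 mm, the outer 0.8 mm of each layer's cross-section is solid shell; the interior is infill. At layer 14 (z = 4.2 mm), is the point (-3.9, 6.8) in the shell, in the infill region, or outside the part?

infill

At z = 4.2 mm: the cube is not intersected at this z (z outside [0, 3.5]); the r=4 cylinder at (-3.5, 4) contributes a regular 24-gon of circumradius 4; the cube at (5, 6) is present — its section is the full 9×5.5 rectangle; Merging all regions: the 2 present regions are separate (no shared area or edge), so areas and boundary lengths simply add and each stays a separate island — 2 connected regions. Overall, the cross-section has 2 separate islands. The nearest boundary edge runs (-4.54, 7.86)→(-3.50, 8.00); distance from the point to it = 1.14 mm. (Shell/infill is judged within the island containing the point — the largest one.) The point is inside the cross-section and 1.14 mm from the nearest boundary — more than the 0.8 mm shell width (2 × 0.4), so it's in the infill interior.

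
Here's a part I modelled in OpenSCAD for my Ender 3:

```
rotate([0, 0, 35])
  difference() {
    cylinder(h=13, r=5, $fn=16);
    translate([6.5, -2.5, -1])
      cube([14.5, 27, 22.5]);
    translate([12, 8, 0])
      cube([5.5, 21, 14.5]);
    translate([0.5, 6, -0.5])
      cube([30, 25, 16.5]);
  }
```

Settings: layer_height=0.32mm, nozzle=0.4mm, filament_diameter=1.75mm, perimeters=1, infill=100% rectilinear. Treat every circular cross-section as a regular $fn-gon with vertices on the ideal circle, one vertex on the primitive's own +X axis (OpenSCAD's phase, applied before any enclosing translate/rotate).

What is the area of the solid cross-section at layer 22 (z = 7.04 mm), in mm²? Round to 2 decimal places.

At z = 7.04 mm: the cylinder: section is a regular 16-gon, circumradius r=5 (area = (16/2)·5.000²·sin(360°/16) = 76.54 mm²); the cube at (6.5, -2.5) (footprint 14.5×27) is included at this height (area 391.50 mm²); the 5.5×21 cube at (12, 8) contributes its full rectangle (area 115.50 mm²); the 30×25 cube at (0.5, 6) contributes its full rectangle (area 750.00 mm²); Taking the first minus the rest: starting from the r=5 cylinder (76.54 mm²), the 14.5×27 cube at (6.5, -2.5) misses the remaining region (no effect); the 5.5×21 cube at (12, 8) misses the remaining region (no effect); the 30×25 cube at (0.5, 6) misses the remaining region (no effect) — area = 76.54 mm²; (whole slice rotated 35° about Z — lengths, areas and connectivity unchanged). Overall, the cross-section is a single solid region. Net area = 76.54 mm².

76.54 mm²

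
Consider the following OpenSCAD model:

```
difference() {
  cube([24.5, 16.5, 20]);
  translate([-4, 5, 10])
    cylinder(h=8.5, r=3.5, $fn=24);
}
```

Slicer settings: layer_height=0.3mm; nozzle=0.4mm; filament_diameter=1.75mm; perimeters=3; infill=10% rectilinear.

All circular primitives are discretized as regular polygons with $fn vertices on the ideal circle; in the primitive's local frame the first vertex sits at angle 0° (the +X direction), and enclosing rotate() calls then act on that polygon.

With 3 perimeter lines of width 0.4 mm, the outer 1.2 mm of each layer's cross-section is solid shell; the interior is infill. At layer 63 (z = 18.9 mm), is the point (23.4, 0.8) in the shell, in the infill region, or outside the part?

At z = 18.9 mm: the cube (footprint 24.5×16.5) is included at this height; the cylinder at (-4, 5) is absent (z outside [10, 18.5]); After the difference (first − rest): none of the subtracted shapes is present at this height, so the 24.5×16.5 cube is unchanged — 1 connected region. Overall, the cross-section is a single solid region. The nearest boundary edge runs (0.00, 0.00)→(24.50, 0.00); distance from the point to it = 0.80 mm. The point is inside the cross-section, 0.80 mm from the nearest boundary — within the 1.2 mm shell band (3 × 0.4).

shell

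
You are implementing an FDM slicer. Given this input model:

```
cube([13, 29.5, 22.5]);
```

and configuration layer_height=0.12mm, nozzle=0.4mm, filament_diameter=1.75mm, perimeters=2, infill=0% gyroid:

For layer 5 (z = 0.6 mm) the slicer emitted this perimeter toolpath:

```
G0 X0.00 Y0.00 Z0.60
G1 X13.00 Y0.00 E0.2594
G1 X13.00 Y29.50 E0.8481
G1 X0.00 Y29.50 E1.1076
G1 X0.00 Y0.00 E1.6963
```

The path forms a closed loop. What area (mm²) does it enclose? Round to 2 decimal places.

383.50 mm²

Apply the shoelace formula to the sequence of (X, Y) vertices; enclosed area = 383.50 mm².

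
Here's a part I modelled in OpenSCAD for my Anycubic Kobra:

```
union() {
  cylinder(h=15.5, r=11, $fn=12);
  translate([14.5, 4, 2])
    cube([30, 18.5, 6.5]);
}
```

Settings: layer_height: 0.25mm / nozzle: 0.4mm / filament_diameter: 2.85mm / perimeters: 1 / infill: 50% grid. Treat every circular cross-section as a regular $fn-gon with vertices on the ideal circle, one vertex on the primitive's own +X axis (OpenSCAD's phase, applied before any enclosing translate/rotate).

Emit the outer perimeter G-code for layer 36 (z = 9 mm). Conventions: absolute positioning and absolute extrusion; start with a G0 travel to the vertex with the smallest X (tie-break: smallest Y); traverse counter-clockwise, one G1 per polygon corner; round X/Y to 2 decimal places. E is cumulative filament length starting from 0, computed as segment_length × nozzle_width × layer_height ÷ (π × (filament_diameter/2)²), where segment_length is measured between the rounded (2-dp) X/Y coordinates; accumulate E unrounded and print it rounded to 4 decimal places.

At z = 9 mm: the cylinder: section is a regular 12-gon, circumradius r=11; the cube at (14.5, 4) does not reach this height (z outside [2, 8.5]); Merging all regions: only the r=11 cylinder is present, so the union is just that shape — 1 connected region. The outline is a single polygon with 12 vertices. Extrusion per mm of travel: 0.4 × 0.25 / (π × 1.425²) = 0.015675. Accumulating E over each segment gives final E = 1.0713.

G0 X-11.00 Y0.00 Z9.00
G1 X-9.53 Y-5.50 E0.0892
G1 X-5.50 Y-9.53 E0.1786
G1 X0.00 Y-11.00 E0.2678
G1 X5.50 Y-9.53 E0.3571
G1 X9.53 Y-5.50 E0.4464
G1 X11.00 Y0.00 E0.5356
G1 X9.53 Y5.50 E0.6249
G1 X5.50 Y9.53 E0.7142
G1 X0.00 Y11.00 E0.8035
G1 X-5.50 Y9.53 E0.8927
G1 X-9.53 Y5.50 E0.9820
G1 X-11.00 Y0.00 E1.0713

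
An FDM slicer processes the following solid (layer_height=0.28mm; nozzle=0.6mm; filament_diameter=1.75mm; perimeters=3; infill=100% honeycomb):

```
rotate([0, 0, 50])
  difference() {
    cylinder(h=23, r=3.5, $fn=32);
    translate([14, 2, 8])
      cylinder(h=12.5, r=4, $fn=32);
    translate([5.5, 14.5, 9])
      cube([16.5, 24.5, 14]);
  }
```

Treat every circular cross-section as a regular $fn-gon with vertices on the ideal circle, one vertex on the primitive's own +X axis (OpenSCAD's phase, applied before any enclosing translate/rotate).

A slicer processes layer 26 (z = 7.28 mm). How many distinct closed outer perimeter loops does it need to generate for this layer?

At z = 7.28 mm: the r=3.5 cylinder gives a regular 32-gon of circumradius 3.5 (constant along its height); the cylinder at (14, 2) does not reach this height (z outside [8, 20.5]); the cube at (5.5, 14.5) does not reach this height (z outside [9, 23]); After the difference (first − rest): none of the subtracted shapes is present at this height, so the r=3.5 cylinder is unchanged — 1 connected region; (whole slice rotated 50° about Z — lengths, areas and connectivity unchanged). The result has 1 disconnected region.

1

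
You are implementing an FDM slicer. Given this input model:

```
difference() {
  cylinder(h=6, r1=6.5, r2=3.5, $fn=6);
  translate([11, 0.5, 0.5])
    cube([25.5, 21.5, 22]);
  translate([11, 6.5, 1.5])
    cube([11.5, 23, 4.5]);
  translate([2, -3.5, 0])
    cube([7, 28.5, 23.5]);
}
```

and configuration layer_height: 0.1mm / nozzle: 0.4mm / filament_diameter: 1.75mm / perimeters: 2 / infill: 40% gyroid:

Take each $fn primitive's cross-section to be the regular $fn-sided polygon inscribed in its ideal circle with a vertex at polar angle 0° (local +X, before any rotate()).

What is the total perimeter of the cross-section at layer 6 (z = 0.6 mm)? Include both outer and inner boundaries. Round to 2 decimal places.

36.91 mm

At z = 0.6 mm: the cone: at t=0.100 of its height the radius interpolates to r₁+(r₂−r₁)t = 6.200, giving a regular 6-gon of that circumradius (perimeter = 2·6·6.200·sin(180°/6) = 37.20 mm); the cube at (11, 0.5) (footprint 25.5×21.5) is included at this height (perimeter 94.00 mm); the cube at (11, 6.5) does not reach this height (z outside [1.5, 6]); the cube at (2, -3.5) is present — its section is the full 7×28.5 rectangle (perimeter 71.00 mm); Taking the first minus the rest: starting from the cone, the 25.5×21.5 cube at (11, 0.5) misses the remaining region (no effect); the 7×28.5 cube at (2, -3.5) partially overlaps it — only the 25.39 mm² overlap (of its 199.50 mm²) is removed, clipping the outline — boundary = 36.91 mm. Overall, the cross-section is a single solid region. Total boundary length (outer) = 36.91 mm.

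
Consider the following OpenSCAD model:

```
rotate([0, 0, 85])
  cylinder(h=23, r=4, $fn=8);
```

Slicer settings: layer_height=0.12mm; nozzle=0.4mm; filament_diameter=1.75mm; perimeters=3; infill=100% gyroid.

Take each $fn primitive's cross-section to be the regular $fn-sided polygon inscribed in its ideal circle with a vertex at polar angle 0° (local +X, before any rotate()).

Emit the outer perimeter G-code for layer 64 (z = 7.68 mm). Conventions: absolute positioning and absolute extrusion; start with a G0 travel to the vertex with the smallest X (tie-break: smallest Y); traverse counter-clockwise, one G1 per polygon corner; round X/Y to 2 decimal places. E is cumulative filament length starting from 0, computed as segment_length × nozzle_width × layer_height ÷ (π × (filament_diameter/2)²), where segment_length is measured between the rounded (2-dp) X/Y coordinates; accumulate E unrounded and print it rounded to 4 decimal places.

At z = 7.68 mm: the r=4 cylinder gives a regular 8-gon of circumradius 4 (constant along its height); (whole slice rotated 85° about Z — lengths, areas and connectivity unchanged). The outline is a single polygon with 8 vertices. Extrusion per mm of travel: 0.4 × 0.12 / (π × 0.875²) = 0.019956. Accumulating E over each segment gives final E = 0.4882.

G0 X-3.98 Y0.35 Z7.68
G1 X-3.06 Y-2.57 E0.0611
G1 X-0.35 Y-3.98 E0.1221
G1 X2.57 Y-3.06 E0.1832
G1 X3.98 Y-0.35 E0.2441
G1 X3.06 Y2.57 E0.3052
G1 X0.35 Y3.98 E0.3662
G1 X-2.57 Y3.06 E0.4273
G1 X-3.98 Y0.35 E0.4882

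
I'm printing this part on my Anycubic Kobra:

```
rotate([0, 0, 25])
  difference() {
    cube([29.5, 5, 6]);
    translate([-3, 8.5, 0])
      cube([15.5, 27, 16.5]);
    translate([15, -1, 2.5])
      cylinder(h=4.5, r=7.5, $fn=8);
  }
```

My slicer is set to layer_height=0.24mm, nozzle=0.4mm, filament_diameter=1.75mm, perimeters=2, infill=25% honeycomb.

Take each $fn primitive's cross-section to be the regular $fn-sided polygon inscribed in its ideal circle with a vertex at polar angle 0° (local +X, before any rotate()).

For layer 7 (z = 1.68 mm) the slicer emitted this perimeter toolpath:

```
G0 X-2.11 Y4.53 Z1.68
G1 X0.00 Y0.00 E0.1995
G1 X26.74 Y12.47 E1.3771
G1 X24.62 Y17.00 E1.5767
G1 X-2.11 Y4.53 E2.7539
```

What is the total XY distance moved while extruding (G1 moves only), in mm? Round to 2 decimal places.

69.00 mm

Sum the Euclidean lengths of each G1 segment: total = 69.00 mm.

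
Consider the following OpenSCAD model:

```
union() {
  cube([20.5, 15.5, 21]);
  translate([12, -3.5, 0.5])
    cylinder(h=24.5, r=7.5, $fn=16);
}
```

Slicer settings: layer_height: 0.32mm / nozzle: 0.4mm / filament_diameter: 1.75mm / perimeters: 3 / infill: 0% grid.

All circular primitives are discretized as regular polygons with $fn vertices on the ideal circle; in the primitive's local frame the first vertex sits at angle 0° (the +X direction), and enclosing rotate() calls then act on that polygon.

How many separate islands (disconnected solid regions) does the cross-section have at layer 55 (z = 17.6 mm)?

At z = 17.6 mm: the cube (footprint 20.5×15.5) is included at this height; the r=7.5 cylinder at (12, -3.5) contributes a regular 16-gon of circumradius 7.5; Merging all regions: the regions partially overlap (shared area 36.23 mm²), so overlapping operands fuse into one piece — 1 connected region. Overall, the cross-section is a single solid region. Island count = 1.

1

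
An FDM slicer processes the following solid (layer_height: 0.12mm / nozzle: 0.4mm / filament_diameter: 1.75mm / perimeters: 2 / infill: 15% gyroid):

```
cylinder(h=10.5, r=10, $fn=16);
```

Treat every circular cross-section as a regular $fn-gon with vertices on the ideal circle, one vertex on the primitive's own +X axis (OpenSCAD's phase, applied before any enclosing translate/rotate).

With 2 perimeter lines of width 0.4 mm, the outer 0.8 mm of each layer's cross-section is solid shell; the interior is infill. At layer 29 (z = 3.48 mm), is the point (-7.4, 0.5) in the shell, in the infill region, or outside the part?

At z = 3.48 mm: the r=10 cylinder contributes a regular 16-gon of circumradius 10. Overall, the cross-section is a single solid region. The nearest boundary edge runs (-9.24, 3.83)→(-10.00, 0.00); distance from the point to it = 2.45 mm. The point is inside the cross-section and 2.45 mm from the nearest boundary — more than the 0.8 mm shell width (2 × 0.4), so it's in the infill interior.

infill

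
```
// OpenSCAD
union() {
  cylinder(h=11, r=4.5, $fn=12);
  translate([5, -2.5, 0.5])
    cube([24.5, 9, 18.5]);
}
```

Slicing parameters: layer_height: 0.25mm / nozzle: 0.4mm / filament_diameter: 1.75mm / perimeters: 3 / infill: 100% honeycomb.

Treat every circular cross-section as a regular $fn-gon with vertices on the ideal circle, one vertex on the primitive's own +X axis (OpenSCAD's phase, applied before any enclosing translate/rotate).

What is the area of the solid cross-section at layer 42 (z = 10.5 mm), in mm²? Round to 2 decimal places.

281.25 mm²

At z = 10.5 mm: the r=4.5 cylinder gives a regular 12-gon of circumradius 4.5 (constant along its height) (area = (12/2)·4.500²·sin(360°/12) = 60.75 mm²); the 24.5×9 cube at (5, -2.5) contributes its full rectangle (area 220.50 mm²); Combining (union): the 2 present regions are separate (no shared area or edge), so areas and boundary lengths simply add and each stays a separate island — area = 281.25 mm². Overall, the cross-section has 2 separate islands. Net area = 281.25 mm².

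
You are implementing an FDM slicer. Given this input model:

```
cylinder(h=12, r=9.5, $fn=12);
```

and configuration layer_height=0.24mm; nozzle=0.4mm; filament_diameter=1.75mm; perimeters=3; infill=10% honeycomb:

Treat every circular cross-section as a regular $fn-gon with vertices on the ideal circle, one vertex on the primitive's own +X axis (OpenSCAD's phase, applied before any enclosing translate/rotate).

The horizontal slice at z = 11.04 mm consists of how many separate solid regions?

At z = 11.04 mm: the r=9.5 cylinder contributes a regular 12-gon of circumradius 9.5. The result has 1 disconnected region.

1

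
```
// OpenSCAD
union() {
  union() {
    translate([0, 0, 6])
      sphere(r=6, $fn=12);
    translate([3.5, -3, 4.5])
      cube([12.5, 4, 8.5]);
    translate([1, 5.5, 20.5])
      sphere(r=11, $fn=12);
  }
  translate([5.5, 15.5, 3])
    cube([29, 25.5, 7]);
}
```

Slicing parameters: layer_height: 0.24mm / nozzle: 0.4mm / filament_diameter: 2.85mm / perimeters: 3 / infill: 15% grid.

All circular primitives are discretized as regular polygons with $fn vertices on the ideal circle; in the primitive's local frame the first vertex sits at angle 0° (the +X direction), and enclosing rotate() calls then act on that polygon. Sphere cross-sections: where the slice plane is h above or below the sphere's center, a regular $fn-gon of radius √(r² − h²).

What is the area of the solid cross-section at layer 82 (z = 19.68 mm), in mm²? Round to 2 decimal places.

At z = 19.68 mm: the sphere is absent (|z−center|=13.680 > r=6); the cube at (3.5, -3) does not reach this height (z outside [4.5, 13]); the r=11 sphere at (1, 5.5) slices to a regular 12-gon of circumradius 10.969 (√(r²−h²) with h=0.82 from center) (area = (12/2)·10.969²·sin(360°/12) = 360.98 mm²); Combining (union): only the r=11 sphere at (1, 5.5) is present, so the union is just that shape — area = 360.98 mm²; the cube at (5.5, 15.5) is absent (z outside [3, 10]); Taking the union: only that combined region is present, so the union is just that shape — area = 360.98 mm². Overall, the cross-section is a single solid region. Net area = 360.98 mm².

360.98 mm²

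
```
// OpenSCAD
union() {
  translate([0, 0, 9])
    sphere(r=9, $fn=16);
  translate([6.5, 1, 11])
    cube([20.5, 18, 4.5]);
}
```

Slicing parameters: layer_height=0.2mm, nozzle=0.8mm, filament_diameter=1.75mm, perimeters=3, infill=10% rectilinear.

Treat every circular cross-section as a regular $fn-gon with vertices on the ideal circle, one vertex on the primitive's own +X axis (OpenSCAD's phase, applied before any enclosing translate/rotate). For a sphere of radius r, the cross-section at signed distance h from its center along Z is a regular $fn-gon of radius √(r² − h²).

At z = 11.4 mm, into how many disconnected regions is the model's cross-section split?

1

At z = 11.4 mm: the sphere: section is a regular 16-gon, circumradius = √(r²−h²) = √(9²−2.4²) = 8.674; the cube at (6.5, 1) (footprint 20.5×18) is included at this height; Merging all regions: the regions partially overlap (shared area 5.76 mm²), so overlapping operands fuse into one piece — 1 connected region. The result has 1 disconnected region.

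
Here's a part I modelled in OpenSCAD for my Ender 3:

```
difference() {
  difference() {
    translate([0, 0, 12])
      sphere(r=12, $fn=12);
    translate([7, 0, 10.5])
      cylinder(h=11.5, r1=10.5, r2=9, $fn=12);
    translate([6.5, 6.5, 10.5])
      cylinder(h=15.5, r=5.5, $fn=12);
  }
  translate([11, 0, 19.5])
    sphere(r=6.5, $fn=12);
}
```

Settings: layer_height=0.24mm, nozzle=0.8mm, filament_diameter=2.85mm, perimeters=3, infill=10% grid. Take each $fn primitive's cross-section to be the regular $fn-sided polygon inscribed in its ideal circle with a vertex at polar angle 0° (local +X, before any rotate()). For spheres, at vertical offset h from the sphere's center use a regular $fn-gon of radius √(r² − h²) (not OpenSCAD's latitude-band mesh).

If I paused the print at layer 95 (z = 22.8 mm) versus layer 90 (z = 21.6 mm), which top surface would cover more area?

layer 95 (z = 22.8 mm)

Layer 95 (z = 22.8): the r=12 sphere contributes a regular 12-gon of circumradius √(12²−10.8²) = 5.231 (area = (12/2)·5.231²·sin(360°/12) = 82.08 mm²); the cone at (7, 0) is absent (z outside [10.5, 22]); the cylinder at (6.5, 6.5): section is a regular 12-gon, circumradius r=5.5 (area = (12/2)·5.500²·sin(360°/12) = 90.75 mm²); Subtracting the remaining from the first: starting from the r=12 sphere (82.08 mm²), the r=5.5 cylinder at (6.5, 6.5) partially overlaps it — only the 4.45 mm² overlap (of its 90.75 mm²) is removed, clipping the outline — area = 77.63 mm²; the r=6.5 sphere at (11, 0) contributes a regular 12-gon of circumradius √(6.5²−3.3²) = 5.600 (area = (12/2)·5.600²·sin(360°/12) = 94.08 mm²); Taking the first minus the rest: starting from the result so far (77.63 mm²), the r=6.5 sphere at (11, 0) misses the remaining region (no effect) — area = 77.63 mm². So its area = 77.63 mm². Layer 90 (z = 21.6): the sphere: section is a regular 12-gon, circumradius = √(r²−h²) = √(12²−9.6²) = 7.200 (area = (12/2)·7.200²·sin(360°/12) = 155.52 mm²); the cone at (7, 0) contributes a regular 12-gon of circumradius 9.052 (interpolated between r1=10.5 and r2=9 at t=0.965) (area = (12/2)·9.052²·sin(360°/12) = 245.83 mm²); the r=5.5 cylinder at (6.5, 6.5) contributes a regular 12-gon of circumradius 5.5 (area = (12/2)·5.500²·sin(360°/12) = 90.75 mm²); Subtracting the remaining from the first: starting from the r=12 sphere (155.52 mm²), the cone at (7, 0) partially overlaps it — only the 88.90 mm² overlap (of its 245.83 mm²) is removed, clipping the outline; the r=5.5 cylinder at (6.5, 6.5) partially overlaps it — only the 0.10 mm² overlap (of its 90.75 mm²) is removed, clipping the outline — area = 66.52 mm²; the r=6.5 sphere at (11, 0) contributes a regular 12-gon of circumradius √(6.5²−2.1²) = 6.151 (area = (12/2)·6.151²·sin(360°/12) = 113.52 mm²); Taking the first minus the rest: starting from that combined region (66.52 mm²), the r=6.5 sphere at (11, 0) misses the remaining region (no effect) — area = 66.52 mm². So its area = 66.52 mm². Layer 95 is larger (77.63 vs 66.52 mm²).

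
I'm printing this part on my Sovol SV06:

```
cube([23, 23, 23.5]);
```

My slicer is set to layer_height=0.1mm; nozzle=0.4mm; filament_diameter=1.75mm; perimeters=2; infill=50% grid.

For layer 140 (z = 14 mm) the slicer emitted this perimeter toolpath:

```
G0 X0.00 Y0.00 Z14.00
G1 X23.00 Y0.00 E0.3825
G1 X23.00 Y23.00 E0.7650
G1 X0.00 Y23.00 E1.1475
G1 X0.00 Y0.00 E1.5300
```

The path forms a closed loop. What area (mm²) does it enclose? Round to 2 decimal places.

529.00 mm²

Apply the shoelace formula to the sequence of (X, Y) vertices; enclosed area = 529.00 mm².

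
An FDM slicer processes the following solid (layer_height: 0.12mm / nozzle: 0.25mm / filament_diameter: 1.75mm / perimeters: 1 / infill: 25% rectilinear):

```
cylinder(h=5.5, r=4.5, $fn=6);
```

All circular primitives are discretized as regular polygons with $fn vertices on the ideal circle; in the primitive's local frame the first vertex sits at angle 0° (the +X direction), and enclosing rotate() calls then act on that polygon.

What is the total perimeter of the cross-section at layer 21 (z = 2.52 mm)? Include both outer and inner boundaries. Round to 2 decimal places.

27.00 mm

At z = 2.52 mm: the r=4.5 cylinder contributes a regular 6-gon of circumradius 4.5 (perimeter = 2·6·4.500·sin(180°/6) = 27.00 mm). Overall, the cross-section is a single solid region. Total boundary length (outer) = 27.00 mm.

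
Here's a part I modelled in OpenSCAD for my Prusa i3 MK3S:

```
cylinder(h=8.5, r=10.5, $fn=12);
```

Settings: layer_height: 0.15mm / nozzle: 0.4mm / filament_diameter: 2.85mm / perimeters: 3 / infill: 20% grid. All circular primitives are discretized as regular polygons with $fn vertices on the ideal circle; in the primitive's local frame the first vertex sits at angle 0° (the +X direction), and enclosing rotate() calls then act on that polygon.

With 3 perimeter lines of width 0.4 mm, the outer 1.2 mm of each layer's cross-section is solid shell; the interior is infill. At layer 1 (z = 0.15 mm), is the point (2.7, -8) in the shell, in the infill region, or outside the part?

infill

At z = 0.15 mm: the cylinder: section is a regular 12-gon, circumradius r=10.5. Overall, the cross-section is a single solid region. The nearest boundary edge runs (-0.00, -10.50)→(5.25, -9.09); distance from the point to it = 1.72 mm. The point is inside the cross-section and 1.72 mm from the nearest boundary — more than the 1.2 mm shell width (3 × 0.4), so it's in the infill interior.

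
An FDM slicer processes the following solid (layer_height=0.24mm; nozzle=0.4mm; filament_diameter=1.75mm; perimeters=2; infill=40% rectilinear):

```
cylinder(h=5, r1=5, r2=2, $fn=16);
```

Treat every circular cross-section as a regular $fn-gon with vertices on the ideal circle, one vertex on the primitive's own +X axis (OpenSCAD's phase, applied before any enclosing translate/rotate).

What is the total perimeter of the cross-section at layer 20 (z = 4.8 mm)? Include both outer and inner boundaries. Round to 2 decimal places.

At z = 4.8 mm: the cone contributes a regular 16-gon of circumradius 2.120 (interpolated between r1=5 and r2=2 at t=0.960) (perimeter = 2·16·2.120·sin(180°/16) = 13.23 mm). Overall, the cross-section is a single solid region. Total boundary length (outer) = 13.23 mm.

13.23 mm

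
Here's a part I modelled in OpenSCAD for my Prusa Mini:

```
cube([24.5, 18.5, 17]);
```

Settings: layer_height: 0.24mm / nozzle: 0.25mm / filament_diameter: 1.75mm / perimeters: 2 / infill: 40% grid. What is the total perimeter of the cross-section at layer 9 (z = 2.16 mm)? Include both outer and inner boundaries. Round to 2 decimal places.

86.00 mm

At z = 2.16 mm: the 24.5×18.5 cube contributes its full rectangle (perimeter 86.00 mm). Overall, the cross-section is a single solid region. Total boundary length (outer) = 86.00 mm.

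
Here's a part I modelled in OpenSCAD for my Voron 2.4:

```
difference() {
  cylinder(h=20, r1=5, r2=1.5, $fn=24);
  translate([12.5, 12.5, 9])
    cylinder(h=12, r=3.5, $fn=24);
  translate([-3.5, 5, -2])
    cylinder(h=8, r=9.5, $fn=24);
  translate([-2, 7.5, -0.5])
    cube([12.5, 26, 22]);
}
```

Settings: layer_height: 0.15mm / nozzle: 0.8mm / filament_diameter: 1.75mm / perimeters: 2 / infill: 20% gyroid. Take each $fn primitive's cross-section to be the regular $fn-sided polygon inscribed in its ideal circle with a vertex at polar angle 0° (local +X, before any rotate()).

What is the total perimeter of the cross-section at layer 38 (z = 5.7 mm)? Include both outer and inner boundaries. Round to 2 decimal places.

At z = 5.7 mm: the cone (r1=5→r2=1.5) has section circumradius 4.002 here — a regular 24-gon (perimeter = 2·24·4.002·sin(180°/24) = 25.08 mm); the cylinder at (12.5, 12.5) does not reach this height (z outside [9, 21]); the r=9.5 cylinder at (-3.5, 5) gives a regular 24-gon of circumradius 9.5 (constant along its height) (perimeter = 2·24·9.500·sin(180°/24) = 59.52 mm); the cube at (-2, 7.5) is present — its section is the full 12.5×26 rectangle (perimeter 77.00 mm); Taking the first minus the rest: starting from the cone, the r=9.5 cylinder at (-3.5, 5) partially overlaps it — only the 47.39 mm² overlap (of its 280.30 mm²) is removed, clipping the outline; the 12.5×26 cube at (-2, 7.5) misses the remaining region (no effect) — boundary = 11.35 mm. Overall, the cross-section is a single solid region. Total boundary length (outer) = 11.35 mm.

11.35 mm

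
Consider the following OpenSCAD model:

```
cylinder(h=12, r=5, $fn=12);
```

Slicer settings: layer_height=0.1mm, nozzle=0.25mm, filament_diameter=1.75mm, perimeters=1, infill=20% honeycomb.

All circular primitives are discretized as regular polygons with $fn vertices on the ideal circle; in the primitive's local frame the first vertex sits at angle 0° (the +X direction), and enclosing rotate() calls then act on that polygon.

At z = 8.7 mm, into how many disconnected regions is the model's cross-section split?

At z = 8.7 mm: the r=5 cylinder gives a regular 12-gon of circumradius 5 (constant along its height). The result has 1 disconnected region.

1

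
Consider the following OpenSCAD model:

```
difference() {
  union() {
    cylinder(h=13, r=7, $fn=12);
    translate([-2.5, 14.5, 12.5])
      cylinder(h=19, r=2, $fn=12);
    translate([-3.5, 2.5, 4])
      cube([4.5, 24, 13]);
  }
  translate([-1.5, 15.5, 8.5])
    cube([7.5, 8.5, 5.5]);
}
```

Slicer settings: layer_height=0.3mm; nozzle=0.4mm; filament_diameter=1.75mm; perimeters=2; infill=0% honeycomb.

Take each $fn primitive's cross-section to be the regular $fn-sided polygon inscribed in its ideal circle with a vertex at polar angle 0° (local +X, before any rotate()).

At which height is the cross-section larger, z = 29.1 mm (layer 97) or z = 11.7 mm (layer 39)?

Layer 97 (z = 29.1): the cylinder is absent (z outside [0, 13]); the cylinder at (-2.5, 14.5): section is a regular 12-gon, circumradius r=2 (area = (12/2)·2.000²·sin(360°/12) = 12.00 mm²); the cube at (-3.5, 2.5) is absent (z outside [4, 17]); Merging all regions: only the r=2 cylinder at (-2.5, 14.5) is present, so the union is just that shape — area = 12.00 mm²; the cube at (-1.5, 15.5) is not intersected at this z (z outside [8.5, 14]); Subtracting the remaining from the first: none of the subtracted shapes is present at this height, so that combined region is unchanged — area = 12.00 mm². So its area = 12.00 mm². Layer 39 (z = 11.7): the r=7 cylinder contributes a regular 12-gon of circumradius 7 (area = (12/2)·7.000²·sin(360°/12) = 147.00 mm²); the cylinder at (-2.5, 14.5) is not intersected at this z (z outside [12.5, 31.5]); the cube at (-3.5, 2.5) is present — its section is the full 4.5×24 rectangle (area 108.00 mm²); Taking the union: the regions partially overlap — summed areas 255.00 mm² minus the doubly-counted overlap 18.47 mm² gives 236.53 mm² — area = 236.53 mm²; the 7.5×8.5 cube at (-1.5, 15.5) contributes its full rectangle (area 63.75 mm²); After the difference (first − rest): starting from that combined region (236.53 mm²), the 7.5×8.5 cube at (-1.5, 15.5) partially overlaps it — only the 21.25 mm² overlap (of its 63.75 mm²) is removed, clipping the outline — area = 215.28 mm². So its area = 215.28 mm². Layer 39 is larger (215.28 vs 12.00 mm²).

layer 39 (z = 11.7 mm)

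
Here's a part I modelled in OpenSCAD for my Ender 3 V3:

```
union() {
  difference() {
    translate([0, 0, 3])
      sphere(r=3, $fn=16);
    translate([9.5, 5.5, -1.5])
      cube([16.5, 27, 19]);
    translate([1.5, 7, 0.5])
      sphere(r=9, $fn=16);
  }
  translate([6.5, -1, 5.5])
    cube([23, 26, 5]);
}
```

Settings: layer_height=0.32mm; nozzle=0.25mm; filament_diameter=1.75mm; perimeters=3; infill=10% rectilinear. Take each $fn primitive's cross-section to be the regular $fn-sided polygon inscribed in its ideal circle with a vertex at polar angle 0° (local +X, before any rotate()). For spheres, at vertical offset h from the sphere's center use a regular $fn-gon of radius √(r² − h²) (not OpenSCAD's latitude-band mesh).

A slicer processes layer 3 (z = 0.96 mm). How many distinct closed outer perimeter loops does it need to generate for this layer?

At z = 0.96 mm: the r=3 sphere contributes a regular 16-gon of circumradius √(3²−2.04²) = 2.200; the cube at (9.5, 5.5) is present — its section is the full 16.5×27 rectangle; the sphere at (1.5, 7): section is a regular 16-gon, circumradius = √(r²−h²) = √(9²−0.46²) = 8.988; Subtracting the remaining from the first: starting from the r=3 sphere, the 16.5×27 cube at (9.5, 5.5) misses the remaining region (no effect); the r=9 sphere at (1.5, 7) partially overlaps it — only the 13.82 mm² overlap (of its 247.33 mm²) is removed, clipping the outline — 1 connected region; the cube at (6.5, -1) is absent (z outside [5.5, 10.5]); Merging all regions: only the result so far is present, so the union is just that shape — 1 connected region. The result has 1 disconnected region.

1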